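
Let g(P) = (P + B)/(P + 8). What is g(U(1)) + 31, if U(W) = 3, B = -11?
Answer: 333/11 ≈ 30.273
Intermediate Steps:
g(P) = (-11 + P)/(8 + P) (g(P) = (P - 11)/(P + 8) = (-11 + P)/(8 + P))
g(U(1)) + 31 = (-11 + 3)/(8 + 3) + 31 = -8/11 + 31 = 333/11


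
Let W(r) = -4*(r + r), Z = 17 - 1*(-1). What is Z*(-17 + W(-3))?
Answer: 126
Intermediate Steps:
Z = 18 (Z = 17 + 1 = 18)
W(r) = -8*r
Z*(-17 + W(-3)) = 18*(-17 - 8*(-3)) = 18*(-17 + 24) = 18*7 = 126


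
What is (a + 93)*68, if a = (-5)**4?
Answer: 48824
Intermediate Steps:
a = 625
(a + 93)*68 = (625 + 93)*68 = 718*68 = 48824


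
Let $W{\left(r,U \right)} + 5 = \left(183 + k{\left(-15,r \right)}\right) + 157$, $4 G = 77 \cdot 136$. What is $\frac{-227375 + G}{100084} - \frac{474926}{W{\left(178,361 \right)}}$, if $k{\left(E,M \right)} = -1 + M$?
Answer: $- \frac{5955946171}{6405376} \approx -929.84$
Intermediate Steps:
$G = 2618$ ($G = \frac{77 \cdot 136}{4} = \frac{1}{4} \cdot 10472 = 2618$)
$W{\left(r,U \right)} = 334 + r$ ($W{\left(r,U \right)} = -5 + \left(\left(183 + \left(-1 + r\right)\right) + 157\right) = -5 + \left(\left(182 + r\right) + 157\right) = -5 + \left(339 + r\right) = 334 + r$)
$\frac{-227375 + G}{100084} - \frac{474926}{W{\left(178,361 \right)}} = \frac{-227375 + 2618}{100084} - \frac{474926}{334 + 178} = \left(-224757\right) \frac{1}{100084} - \frac{474926}{512} = - \frac{224757}{100084} - \frac{237463}{256} = - \frac{5955946171}{6405376}$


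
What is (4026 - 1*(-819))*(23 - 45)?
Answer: -106590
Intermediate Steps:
(4026 - 1*(-819))*(23 - 45) = (4026 + 819)*(-22) = 4845*(-22) = -106590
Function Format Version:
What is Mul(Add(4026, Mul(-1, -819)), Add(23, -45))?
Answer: -106590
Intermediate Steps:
Mul(Add(4026, Mul(-1, -819)), Add(23, -45)) = Mul(Add(4026, 819), -22) = Mul(4845, -22) = -106590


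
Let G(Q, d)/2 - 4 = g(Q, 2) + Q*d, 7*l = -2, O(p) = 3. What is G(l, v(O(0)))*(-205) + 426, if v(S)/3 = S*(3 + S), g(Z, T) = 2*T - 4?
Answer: 35782/7 ≈ 5111.7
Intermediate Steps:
g(Z, T) = -4 + 2*T
l = -2/7 (l = (⅐)*(-2) = -2/7 ≈ -0.28571)
v(S) = 3*S*(3 + S) (v(S) = 3*(S*(3 + S)) = 3*S*(3 + S))
G(Q, d) = 8 + 2*Q*d (G(Q, d) = 8 + 2*((-4 + 2*2) + Q*d) = 8 + 2*((-4 + 4) + Q*d) = 8 + 2*(0 + Q*d) = 8 + 2*(Q*d) = 8 + 2*Q*d)
G(l, v(O(0)))*(-205) + 426 = (8 + 2*(-2/7)*(3*3*(3 + 3)))*(-205) + 426 = (8 + 2*(-2/7)*(3*3*6))*(-205) + 426 = (8 + 2*(-2/7)*54)*(-205) + 426 = (8 - 216/7)*(-205) + 426 = -160/7*(-205) + 426 = 32800/7 + 426 = 35782/7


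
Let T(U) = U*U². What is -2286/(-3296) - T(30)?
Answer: -44494857/1648 ≈ -26999.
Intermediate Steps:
T(U) = U³
-2286/(-3296) - T(30) = -2286/(-3296) - 1*30³ = -2286*(-1/3296) - 1*27000 = 1143/1648 - 27000 = -44494857/1648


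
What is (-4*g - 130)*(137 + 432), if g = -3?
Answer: -67142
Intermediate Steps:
(-4*g - 130)*(137 + 432) = (-4*(-3) - 130)*(137 + 432) = (12 - 130)*569 = -118*569 = -67142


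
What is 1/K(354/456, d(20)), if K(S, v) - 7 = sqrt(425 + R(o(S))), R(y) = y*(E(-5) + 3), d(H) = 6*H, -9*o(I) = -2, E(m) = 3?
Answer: -21/1132 + sqrt(3837)/1132 ≈ 0.036169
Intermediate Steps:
o(I) = 2/9 (o(I) = -1/9*(-2) = 2/9)
R(y) = 6*y (R(y) = y*(3 + 3) = y*6 = 6*y)
K(S, v) = 7 + sqrt(3837)/3 (K(S, v) = 7 + sqrt(425 + 6*(2/9)) = 7 + sqrt(425 + 4/3) = 7 + sqrt(1279/3) = 7 + sqrt(3837)/3)
1/K(354/456, d(20)) = 1/(7 + sqrt(3837)/3)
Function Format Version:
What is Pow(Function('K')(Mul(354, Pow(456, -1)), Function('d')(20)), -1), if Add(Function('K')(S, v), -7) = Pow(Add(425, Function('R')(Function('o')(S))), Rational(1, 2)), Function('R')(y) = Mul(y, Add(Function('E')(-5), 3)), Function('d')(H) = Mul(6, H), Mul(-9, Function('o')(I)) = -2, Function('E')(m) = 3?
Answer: Add(Rational(-21, 1132), Mul(Rational(1, 1132), Pow(3837, Rational(1, 2)))) ≈ 0.036169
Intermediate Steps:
Function('o')(I) = Rational(2, 9) (Function('o')(I) = Mul(Rational(-1, 9), -2) = Rational(2, 9))
Function('R')(y) = Mul(6, y) (Function('R')(y) = Mul(y, Add(3, 3)) = Mul(y, 6) = Mul(6, y))
Function('K')(S, v) = Add(7, Mul(Rational(1, 3), Pow(3837, Rational(1, 2)))) (Function('K')(S, v) = Add(7, Pow(Add(425, Mul(6, Rational(2, 9))), Rational(1, 2))) = Add(7, Pow(Add(425, Rational(4, 3)), Rational(1, 2))) = Add(7, Pow(Rational(1279, 3), Rational(1, 2))) = Add(7, Mul(Rational(1, 3), Pow(3837, Rational(1, 2)))))
Pow(Function('K')(Mul(354, Pow(456, -1)), Function('d')(20)), -1) = Pow(Add(7, Mul(Rational(1, 3), Pow(3837, Rational(1, 2)))), -1)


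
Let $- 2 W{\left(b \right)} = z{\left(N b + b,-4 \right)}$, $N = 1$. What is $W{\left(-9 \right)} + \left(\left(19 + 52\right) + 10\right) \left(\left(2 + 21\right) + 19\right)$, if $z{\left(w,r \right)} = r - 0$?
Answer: $3404$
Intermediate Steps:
$z{\left(w,r \right)} = r$ ($z{\left(w,r \right)} = r + 0 = r$)
$W{\left(b \right)} = 2$ ($W{\left(b \right)} = \left(- \frac{1}{2}\right) \left(-4\right) = 2$)
$W{\left(-9 \right)} + \left(\left(19 + 52\right) + 10\right) \left(\left(2 + 21\right) + 19\right) = 2 + \left(\left(19 + 52\right) + 10\right) \left(\left(2 + 21\right) + 19\right) = 2 + \left(71 + 10\right) \left(23 + 19\right) = 2 + 81 \cdot 42 = 2 + 3402 = 3404$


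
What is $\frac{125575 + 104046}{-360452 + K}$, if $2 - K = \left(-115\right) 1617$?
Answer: $- \frac{229621}{174495} \approx -1.3159$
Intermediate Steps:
$K = 185957$ ($K = 2 - \left(-115\right) 1617 = 2 - -185955 = 2 + 185955 = 185957$)
$\frac{125575 + 104046}{-360452 + K} = \frac{125575 + 104046}{-360452 + 185957} = \frac{229621}{-174495} = 229621 \left(- \frac{1}{174495}\right) = - \frac{229621}{174495}$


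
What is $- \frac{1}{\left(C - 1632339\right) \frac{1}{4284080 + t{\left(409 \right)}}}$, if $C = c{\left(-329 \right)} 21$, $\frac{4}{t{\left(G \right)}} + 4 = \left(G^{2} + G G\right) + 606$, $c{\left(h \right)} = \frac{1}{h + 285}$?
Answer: $\frac{181546704372}{69173743841} \approx 2.6245$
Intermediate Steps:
$c{\left(h \right)} = \frac{1}{285 + h}$
$t{\left(G \right)} = \frac{4}{602 + 2 G^{2}}$ ($t{\left(G \right)} = \frac{4}{-4 + \left(\left(G^{2} + G G\right) + 606\right)} = \frac{4}{-4 + \left(\left(G^{2} + G^{2}\right) + 606\right)} = \frac{4}{-4 + \left(2 G^{2} + 606\right)} = \frac{4}{-4 + \left(606 + 2 G^{2}\right)} = \frac{4}{602 + 2 G^{2}}$)
$C = - \frac{21}{44}$ ($C = \frac{1}{285 - 329} \cdot 21 = \frac{1}{-44} \cdot 21 = \left(- \frac{1}{44}\right) 21 = - \frac{21}{44} \approx -0.47727$)
$- \frac{1}{\left(C - 1632339\right) \frac{1}{4284080 + t{\left(409 \right)}}} = - \frac{1}{\left(- \frac{21}{44} - 1632339\right) \frac{1}{4284080 + \frac{2}{301 + 409^{2}}}} = - \frac{1}{\left(- \frac{71822937}{44}\right) \frac{1}{4284080 + \frac{2}{301 + 167281}}} = - \frac{1}{\left(- \frac{71822937}{44}\right) \frac{1}{4284080 + \frac{2}{167582}}} = - \frac{1}{\left(- \frac{71822937}{44}\right) \frac{1}{4284080 + 2 \cdot \frac{1}{167582}}} = - \frac{1}{\left(- \frac{71822937}{44}\right) \frac{1}{4284080 + \frac{1}{83791}}} = - \frac{1}{\left(- \frac{71822937}{44}\right) \frac{1}{\frac{358967347281}{83791}}} = - \frac{1}{\left(- \frac{71822937}{44}\right) \frac{83791}{358967347281}} = - \frac{1}{- \frac{69173743841}{181546704372}} = \left(-1\right) \left(- \frac{181546704372}{69173743841}\right) = \frac{181546704372}{69173743841}$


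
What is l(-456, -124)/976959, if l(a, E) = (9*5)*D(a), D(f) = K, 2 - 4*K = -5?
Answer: 35/434204 ≈ 8.0607e-5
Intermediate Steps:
K = 7/4 (K = ½ - ¼*(-5) = ½ + 5/4 = 7/4 ≈ 1.7500)
D(f) = 7/4
l(a, E) = 315/4 (l(a, E) = (9*5)*(7/4) = 45*(7/4) = 315/4)
l(-456, -124)/976959 = (315/4)/976959 = (315/4)*(1/976959) = 35/434204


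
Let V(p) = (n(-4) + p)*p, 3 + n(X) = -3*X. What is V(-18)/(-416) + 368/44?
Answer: 18245/2288 ≈ 7.9742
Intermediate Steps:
n(X) = -3 - 3*X
V(p) = p*(9 + p) (V(p) = ((-3 - 3*(-4)) + p)*p = ((-3 + 12) + p)*p = (9 + p)*p = p*(9 + p))
V(-18)/(-416) + 368/44 = -18*(9 - 18)/(-416) + 368/44 = -18*(-9)*(-1/416) + 368*(1/44) = 162*(-1/416) + 92/11 = -81/208 + 92/11 = 18245/2288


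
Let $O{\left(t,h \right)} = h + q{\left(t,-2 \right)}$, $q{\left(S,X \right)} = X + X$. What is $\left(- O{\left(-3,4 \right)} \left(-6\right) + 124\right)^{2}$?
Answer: $15376$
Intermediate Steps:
$q{\left(S,X \right)} = 2 X$
$O{\left(t,h \right)} = -4 + h$ ($O{\left(t,h \right)} = h + 2 \left(-2\right) = h - 4 = -4 + h$)
$\left(- O{\left(-3,4 \right)} \left(-6\right) + 124\right)^{2} = \left(- (-4 + 4) \left(-6\right) + 124\right)^{2} = \left(\left(-1\right) 0 \left(-6\right) + 124\right)^{2} = \left(0 \left(-6\right) + 124\right)^{2} = \left(0 + 124\right)^{2} = 124^{2} = 15376$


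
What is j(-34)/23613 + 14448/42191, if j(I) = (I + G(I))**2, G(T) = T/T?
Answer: 129035541/332085361 ≈ 0.38856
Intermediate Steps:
G(T) = 1
j(I) = (1 + I)**2 (j(I) = (I + 1)**2 = (1 + I)**2)
j(-34)/23613 + 14448/42191 = (1 - 34)**2/23613 + 14448/42191 = (-33)**2*(1/23613) + 14448*(1/42191) = 1089*(1/23613) + 14448/42191 = 363/7871 + 14448/42191 = 129035541/332085361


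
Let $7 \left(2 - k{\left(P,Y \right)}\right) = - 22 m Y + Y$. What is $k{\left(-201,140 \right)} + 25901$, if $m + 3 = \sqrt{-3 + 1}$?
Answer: $24563 + 440 i \sqrt{2} \approx 24563.0 + 622.25 i$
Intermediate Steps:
$m = -3 + i \sqrt{2}$ ($m = -3 + \sqrt{-3 + 1} = -3 + \sqrt{-2} = -3 + i \sqrt{2} \approx -3.0 + 1.4142 i$)
$k{\left(P,Y \right)} = 2 - \frac{Y}{7} - \frac{Y \left(66 - 22 i \sqrt{2}\right)}{7}$ ($k{\left(P,Y \right)} = 2 - \frac{- 22 \left(-3 + i \sqrt{2}\right) Y + Y}{7} = 2 - \frac{\left(66 - 22 i \sqrt{2}\right) Y + Y}{7} = 2 - \frac{Y \left(66 - 22 i \sqrt{2}\right) + Y}{7} = 2 - \frac{Y + Y \left(66 - 22 i \sqrt{2}\right)}{7} = 2 - \left(\frac{Y}{7} + \frac{Y \left(66 - 22 i \sqrt{2}\right)}{7}\right) = 2 - \frac{Y}{7} - \frac{Y \left(66 - 22 i \sqrt{2}\right)}{7}$)
$k{\left(-201,140 \right)} + 25901 = \left(2 - 20 - 440 \left(3 - i \sqrt{2}\right)\right) + 25901 = \left(2 - 20 - \left(1320 - 440 i \sqrt{2}\right)\right) + 25901 = \left(-1338 + 440 i \sqrt{2}\right) + 25901 = 24563 + 440 i \sqrt{2}$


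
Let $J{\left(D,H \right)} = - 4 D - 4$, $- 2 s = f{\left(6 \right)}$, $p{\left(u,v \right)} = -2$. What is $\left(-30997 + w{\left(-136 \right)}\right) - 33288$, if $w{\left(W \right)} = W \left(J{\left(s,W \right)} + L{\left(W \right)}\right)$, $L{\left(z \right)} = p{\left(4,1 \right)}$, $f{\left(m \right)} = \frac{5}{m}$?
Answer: $- \frac{191087}{3} \approx -63696.0$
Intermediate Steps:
$s = - \frac{5}{12}$ ($s = - \frac{5 \cdot \frac{1}{6}}{2} = \left(- \frac{1}{2}\right) \frac{5}{6} = - \frac{5}{12} \approx -0.41667$)
$J{\left(D,H \right)} = -4 - 4 D$
$L{\left(z \right)} = -2$
$w{\left(W \right)} = - \frac{13 W}{3}$ ($w{\left(W \right)} = W \left(\left(-4 - - \frac{5}{3}\right) - 2\right) = W \left(\left(-4 + \frac{5}{3}\right) - 2\right) = W \left(- \frac{7}{3} - 2\right) = W \left(- \frac{13}{3}\right) = - \frac{13 W}{3}$)
$\left(-30997 + w{\left(-136 \right)}\right) - 33288 = \left(-30997 - - \frac{1768}{3}\right) - 33288 = \left(-30997 + \frac{1768}{3}\right) - 33288 = - \frac{91223}{3} - 33288 = - \frac{191087}{3}$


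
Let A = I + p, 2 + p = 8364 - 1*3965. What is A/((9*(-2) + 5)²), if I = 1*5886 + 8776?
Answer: 19059/169 ≈ 112.78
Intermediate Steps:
p = 4397 (p = -2 + (8364 - 1*3965) = -2 + (8364 - 3965) = -2 + 4399 = 4397)
I = 14662 (I = 5886 + 8776 = 14662)
A = 19059 (A = 14662 + 4397 = 19059)
A/((9*(-2) + 5)²) = 19059/((9*(-2) + 5)²) = 19059/((-18 + 5)²) = 19059/((-13)²) = 19059/169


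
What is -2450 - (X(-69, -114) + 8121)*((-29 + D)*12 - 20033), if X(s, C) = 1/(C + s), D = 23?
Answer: 29878436560/183 ≈ 1.6327e+8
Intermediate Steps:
-2450 - (X(-69, -114) + 8121)*((-29 + D)*12 - 20033) = -2450 - (1/(-114 - 69) + 8121)*((-29 + 23)*12 - 20033) = -2450 - (1/(-183) + 8121)*(-6*12 - 20033) = -2450 - (-1/183 + 8121)*(-72 - 20033) = -2450 - 1486142*(-20105)/183 = -2450 - 1*(-29878884910/183) = -2450 + 29878884910/183 = 29878436560/183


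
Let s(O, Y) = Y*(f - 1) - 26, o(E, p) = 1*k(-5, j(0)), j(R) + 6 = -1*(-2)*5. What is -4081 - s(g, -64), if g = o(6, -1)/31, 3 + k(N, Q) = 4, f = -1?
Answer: -4183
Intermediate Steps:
j(R) = 4 (j(R) = -6 - 1*(-2)*5 = -6 + 2*5 = -6 + 10 = 4)
k(N, Q) = 1 (k(N, Q) = -3 + 4 = 1)
o(E, p) = 1 (o(E, p) = 1*1 = 1)
g = 1/31 ≈ 0.032258
s(O, Y) = -26 - 2*Y (s(O, Y) = Y*(-1 - 1) - 26 = Y*(-2) - 26 = -2*Y - 26 = -26 - 2*Y)
-4081 - s(g, -64) = -4081 - (-26 - 2*(-64)) = -4081 - (-26 + 128) = -4081 - 1*102 = -4081 - 102 = -4183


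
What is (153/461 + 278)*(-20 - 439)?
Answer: -58894749/461 ≈ -1.2775e+5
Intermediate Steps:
(153/461 + 278)*(-20 - 439) = (153*(1/461) + 278)*(-459) = (153/461 + 278)*(-459) = (128311/461)*(-459) = -58894749/461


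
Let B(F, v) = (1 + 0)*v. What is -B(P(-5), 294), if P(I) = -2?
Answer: -294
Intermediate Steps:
B(F, v) = v (B(F, v) = 1*v = v)
-B(P(-5), 294) = -1*294 = -294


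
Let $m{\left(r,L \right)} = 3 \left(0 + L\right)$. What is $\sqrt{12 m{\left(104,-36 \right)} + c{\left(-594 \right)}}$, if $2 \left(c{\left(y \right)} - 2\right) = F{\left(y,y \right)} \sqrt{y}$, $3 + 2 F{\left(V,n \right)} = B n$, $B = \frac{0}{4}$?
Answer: $\frac{\sqrt{-5176 - 9 i \sqrt{66}}}{2} \approx 0.25407 - 35.973 i$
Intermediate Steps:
$B = 0$ ($B = 0 \cdot \frac{1}{4} = 0$)
$m{\left(r,L \right)} = 3 L$
$F{\left(V,n \right)} = - \frac{3}{2}$ ($F{\left(V,n \right)} = - \frac{3}{2} + \frac{0 n}{2} = - \frac{3}{2} + \frac{1}{2} \cdot 0 = - \frac{3}{2} + 0 = - \frac{3}{2}$)
$c{\left(y \right)} = 2 - \frac{3 \sqrt{y}}{4}$ ($c{\left(y \right)} = 2 + \frac{\left(- \frac{3}{2}\right) \sqrt{y}}{2} = 2 - \frac{3 \sqrt{y}}{4}$)
$\sqrt{12 m{\left(104,-36 \right)} + c{\left(-594 \right)}} = \sqrt{12 \cdot 3 \left(-36\right) + \left(2 - \frac{3 \sqrt{-594}}{4}\right)} = \sqrt{12 \left(-108\right) + \left(2 - \frac{3 \cdot 3 i \sqrt{66}}{4}\right)} = \sqrt{-1296 + \left(2 - \frac{9 i \sqrt{66}}{4}\right)} = \sqrt{-1294 - \frac{9 i \sqrt{66}}{4}}$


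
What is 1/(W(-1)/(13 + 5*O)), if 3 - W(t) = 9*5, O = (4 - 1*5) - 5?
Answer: 17/42 ≈ 0.40476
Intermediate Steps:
O = -6 (O = (4 - 5) - 5 = -1 - 5 = -6)
W(t) = -42 (W(t) = 3 - 9*5 = 3 - 1*45 = 3 - 45 = -42)
1/(W(-1)/(13 + 5*O)) = 1/(-42/(13 + 5*(-6))) = 1/(-42/(13 - 30)) = 1/(-42/(-17)) = 1/(-1/17*(-42)) = 1/(42/17) = 17/42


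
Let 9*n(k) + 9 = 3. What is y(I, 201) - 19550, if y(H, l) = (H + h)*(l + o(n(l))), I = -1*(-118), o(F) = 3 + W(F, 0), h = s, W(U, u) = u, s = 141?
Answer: 33286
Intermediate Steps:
n(k) = -⅔ (n(k) = -1 + (⅑)*3 = -1 + ⅓ = -⅔)
h = 141
o(F) = 3 (o(F) = 3 + 0 = 3)
I = 118
y(H, l) = (3 + l)*(141 + H) (y(H, l) = (H + 141)*(l + 3) = (141 + H)*(3 + l) = (3 + l)*(141 + H))
y(I, 201) - 19550 = (423 + 3*118 + 141*201 + 118*201) - 19550 = (423 + 354 + 28341 + 23718) - 19550 = 52836 - 19550 = 33286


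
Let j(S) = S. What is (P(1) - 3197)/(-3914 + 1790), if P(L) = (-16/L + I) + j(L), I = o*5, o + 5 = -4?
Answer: 3257/2124 ≈ 1.5334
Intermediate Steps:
o = -9 (o = -5 - 4 = -9)
I = -45 (I = -9*5 = -45)
P(L) = -45 + L - 16/L (P(L) = (-16/L - 45) + L = (-45 - 16/L) + L = -45 + L - 16/L)
(P(1) - 3197)/(-3914 + 1790) = ((-45 + 1 - 16/1) - 3197)/(-3914 + 1790) = ((-45 + 1 - 16*1) - 3197)/(-2124) = ((-45 + 1 - 16) - 3197)*(-1/2124) = (-60 - 3197)*(-1/2124) = -3257*(-1/2124) = 3257/2124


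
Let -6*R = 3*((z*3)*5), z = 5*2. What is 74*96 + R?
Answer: 7029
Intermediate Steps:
z = 10
R = -75 (R = -(10*3)*5/2 = -30*5/2 = -150/2 = -⅙*450 = -75)
74*96 + R = 74*96 - 75 = 7104 - 75 = 7029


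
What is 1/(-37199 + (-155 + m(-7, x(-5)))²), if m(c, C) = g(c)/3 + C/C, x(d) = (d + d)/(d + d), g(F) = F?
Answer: -9/114830 ≈ -7.8377e-5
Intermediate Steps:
x(d) = 1 (x(d) = (2*d)/((2*d)) = (2*d)*(1/(2*d)) = 1)
m(c, C) = 1 + c/3 (m(c, C) = c/3 + C/C = c*(⅓) + 1 = c/3 + 1 = 1 + c/3)
1/(-37199 + (-155 + m(-7, x(-5)))²) = 1/(-37199 + (-155 + (1 + (⅓)*(-7)))²) = 1/(-37199 + (-155 + (1 - 7/3))²) = 1/(-37199 + (-155 - 4/3)²) = 1/(-37199 + (-469/3)²) = 1/(-37199 + 219961/9) = 1/(-114830/9) = -9/114830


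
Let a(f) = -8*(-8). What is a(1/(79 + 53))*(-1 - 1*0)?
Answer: -64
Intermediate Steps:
a(f) = 64
a(1/(79 + 53))*(-1 - 1*0) = 64*(-1 - 1*0) = 64*(-1 + 0) = 64*(-1) = -64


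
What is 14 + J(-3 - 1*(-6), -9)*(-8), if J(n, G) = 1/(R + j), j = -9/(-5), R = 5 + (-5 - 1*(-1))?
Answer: 78/7 ≈ 11.143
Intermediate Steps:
R = 1 (R = 5 + (-5 + 1) = 5 - 4 = 1)
j = 9/5 (j = -9*(-⅕) = 9/5 ≈ 1.8000)
J(n, G) = 5/14 (J(n, G) = 1/(1 + 9/5) = 1/(14/5) = 5/14)
14 + J(-3 - 1*(-6), -9)*(-8) = 14 + (5/14)*(-8) = 14 - 20/7 = 78/7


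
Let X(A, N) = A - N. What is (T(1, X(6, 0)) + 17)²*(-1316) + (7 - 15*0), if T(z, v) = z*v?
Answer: -696157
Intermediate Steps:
T(z, v) = v*z
(T(1, X(6, 0)) + 17)²*(-1316) + (7 - 15*0) = ((6 - 1*0)*1 + 17)²*(-1316) + (7 - 15*0) = ((6 + 0)*1 + 17)²*(-1316) + (7 + 0) = (6*1 + 17)²*(-1316) + 7 = (6 + 17)²*(-1316) + 7 = 23²*(-1316) + 7 = 529*(-1316) + 7 = -696164 + 7 = -696157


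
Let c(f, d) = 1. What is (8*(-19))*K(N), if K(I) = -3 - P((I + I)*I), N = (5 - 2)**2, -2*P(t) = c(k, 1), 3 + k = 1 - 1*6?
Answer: 380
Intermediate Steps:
k = -8 (k = -3 + (1 - 1*6) = -3 + (1 - 6) = -3 - 5 = -8)
P(t) = -1/2 (P(t) = -1/2*1 = -1/2)
N = 9 (N = 3**2 = 9)
K(I) = -5/2 (K(I) = -3 - 1*(-1/2) = -3 + 1/2 = -5/2)
(8*(-19))*K(N) = (8*(-19))*(-5/2) = -152*(-5/2) = 380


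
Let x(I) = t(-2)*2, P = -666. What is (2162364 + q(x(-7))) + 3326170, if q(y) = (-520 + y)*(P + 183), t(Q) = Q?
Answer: 5741626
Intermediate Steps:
x(I) = -4 (x(I) = -2*2 = -4)
q(y) = 251160 - 483*y (q(y) = (-520 + y)*(-666 + 183) = (-520 + y)*(-483) = 251160 - 483*y)
(2162364 + q(x(-7))) + 3326170 = (2162364 + (251160 - 483*(-4))) + 3326170 = (2162364 + (251160 + 1932)) + 3326170 = (2162364 + 253092) + 3326170 = 2415456 + 3326170 = 5741626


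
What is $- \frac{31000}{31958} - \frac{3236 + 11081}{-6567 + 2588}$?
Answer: $\frac{167096843}{63580441} \approx 2.6281$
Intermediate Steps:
$- \frac{31000}{31958} - \frac{3236 + 11081}{-6567 + 2588} = \left(-31000\right) \frac{1}{31958} - \frac{14317}{-3979} = - \frac{15500}{15979} - 14317 \left(- \frac{1}{3979}\right) = - \frac{15500}{15979} - - \frac{14317}{3979} = - \frac{15500}{15979} + \frac{14317}{3979} = \frac{167096843}{63580441}$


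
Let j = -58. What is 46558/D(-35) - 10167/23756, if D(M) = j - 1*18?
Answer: -276701135/451364 ≈ -613.03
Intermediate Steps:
D(M) = -76 (D(M) = -58 - 1*18 = -58 - 18 = -76)
46558/D(-35) - 10167/23756 = 46558/(-76) - 10167/23756 = 46558*(-1/76) - 10167*1/23756 = -23279/38 - 10167/23756 = -276701135/451364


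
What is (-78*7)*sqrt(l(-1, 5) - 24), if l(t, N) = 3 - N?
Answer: -546*I*sqrt(26) ≈ -2784.1*I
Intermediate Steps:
(-78*7)*sqrt(l(-1, 5) - 24) = (-78*7)*sqrt((3 - 1*5) - 24) = -546*sqrt((3 - 5) - 24) = -546*sqrt(-2 - 24) = -546*I*sqrt(26)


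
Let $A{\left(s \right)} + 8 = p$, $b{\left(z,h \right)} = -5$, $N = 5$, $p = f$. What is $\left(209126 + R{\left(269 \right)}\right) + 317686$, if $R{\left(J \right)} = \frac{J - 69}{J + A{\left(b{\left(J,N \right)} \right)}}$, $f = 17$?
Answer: $\frac{73226968}{139} \approx 5.2681 \cdot 10^{5}$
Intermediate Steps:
$p = 17$
$A{\left(s \right)} = 9$ ($A{\left(s \right)} = -8 + 17 = 9$)
$R{\left(J \right)} = \frac{-69 + J}{9 + J}$ ($R{\left(J \right)} = \frac{J - 69}{J + 9} = \frac{-69 + J}{9 + J}$)
$\left(209126 + R{\left(269 \right)}\right) + 317686 = \left(209126 + \frac{-69 + 269}{9 + 269}\right) + 317686 = \left(209126 + \frac{1}{278} \cdot 200\right) + 317686 = \left(209126 + \frac{100}{139}\right) + 317686 = \frac{29068614}{139} + 317686 = \frac{73226968}{139}$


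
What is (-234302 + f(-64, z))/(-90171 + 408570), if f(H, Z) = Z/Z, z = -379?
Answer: -234301/318399 ≈ -0.73587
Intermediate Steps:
f(H, Z) = 1
(-234302 + f(-64, z))/(-90171 + 408570) = (-234302 + 1)/(-90171 + 408570) = -234301/318399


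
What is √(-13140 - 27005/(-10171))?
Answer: I*√1359048358885/10171 ≈ 114.62*I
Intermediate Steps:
√(-13140 - 27005/(-10171)) = √(-13140 - 27005*(-1/10171)) = √(-13140 + 27005/10171) = √(-133619935/10171) = I*√1359048358885/10171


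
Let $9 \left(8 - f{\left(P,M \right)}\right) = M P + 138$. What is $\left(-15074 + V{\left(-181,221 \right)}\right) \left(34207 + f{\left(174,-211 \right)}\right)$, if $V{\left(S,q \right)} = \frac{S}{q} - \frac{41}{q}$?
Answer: $- \frac{127529397704}{221} \approx -5.7706 \cdot 10^{8}$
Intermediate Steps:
$V{\left(S,q \right)} = - \frac{41}{q} + \frac{S}{q}$
$f{\left(P,M \right)} = - \frac{22}{3} - \frac{M P}{9}$ ($f{\left(P,M \right)} = 8 - \frac{M P + 138}{9} = 8 - \frac{138 + M P}{9} = 8 - \left(\frac{46}{3} + \frac{M P}{9}\right) = - \frac{22}{3} - \frac{M P}{9}$)
$\left(-15074 + V{\left(-181,221 \right)}\right) \left(34207 + f{\left(174,-211 \right)}\right) = \left(-15074 + \frac{-41 - 181}{221}\right) \left(34207 - \left(\frac{22}{3} - \frac{12238}{3}\right)\right) = \left(-15074 + \frac{1}{221} \left(-222\right)\right) \left(34207 + \left(- \frac{22}{3} + \frac{12238}{3}\right)\right) = \left(-15074 - \frac{222}{221}\right) \left(34207 + 4072\right) = \left(- \frac{3331576}{221}\right) 38279 = - \frac{127529397704}{221}$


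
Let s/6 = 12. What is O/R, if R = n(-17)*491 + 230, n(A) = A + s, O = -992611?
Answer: -2369/65 ≈ -36.446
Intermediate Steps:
s = 72 (s = 6*12 = 72)
n(A) = 72 + A (n(A) = A + 72 = 72 + A)
R = 27235 (R = (72 - 17)*491 + 230 = 55*491 + 230 = 27005 + 230 = 27235)
O/R = -992611/27235 = -992611*1/27235 = -2369/65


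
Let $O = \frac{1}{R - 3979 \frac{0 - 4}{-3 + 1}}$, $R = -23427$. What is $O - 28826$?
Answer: $- \frac{904704011}{31385} \approx -28826.0$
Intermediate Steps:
$O = - \frac{1}{31385}$ ($O = \frac{1}{-23427 - 3979 \frac{0 - 4}{-3 + 1}} = \frac{1}{-23427 - 3979 \left(- \frac{4}{-2}\right)} = \frac{1}{-23427 - 3979 \left(\left(-4\right) \left(- \frac{1}{2}\right)\right)} = \frac{1}{-23427 - 7958} = \frac{1}{-31385} = - \frac{1}{31385} \approx -3.1862 \cdot 10^{-5}$)
$O - 28826 = - \frac{1}{31385} - 28826 = - \frac{904704011}{31385}$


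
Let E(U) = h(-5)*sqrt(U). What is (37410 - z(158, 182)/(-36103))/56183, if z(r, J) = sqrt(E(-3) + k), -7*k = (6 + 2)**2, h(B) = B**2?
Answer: 37410/56183 + sqrt(-448 + 1225*I*sqrt(3))/14198623943 ≈ 0.66586 + 2.5474e-9*I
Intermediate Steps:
k = -64/7 (k = -(6 + 2)**2/7 = -1/7*8**2 = -1/7*64 = -64/7 ≈ -9.1429)
E(U) = 25*sqrt(U) (E(U) = (-5)**2*sqrt(U) = 25*sqrt(U))
z(r, J) = sqrt(-64/7 + 25*I*sqrt(3)) (z(r, J) = sqrt(25*sqrt(-3) - 64/7) = sqrt(25*(I*sqrt(3)) - 64/7) = sqrt(25*I*sqrt(3) - 64/7) = sqrt(-64/7 + 25*I*sqrt(3)))
(37410 - z(158, 182)/(-36103))/56183 = (37410 - sqrt(-448 + 1225*I*sqrt(3))/7/(-36103))/56183 = (37410 - sqrt(-448 + 1225*I*sqrt(3))/7*(-1)/36103)*(1/56183) = (37410 - (-1)*sqrt(-448 + 1225*I*sqrt(3))/252721)*(1/56183) = (37410 + sqrt(-448 + 1225*I*sqrt(3))/252721)*(1/56183) = 37410/56183 + sqrt(-448 + 1225*I*sqrt(3))/14198623943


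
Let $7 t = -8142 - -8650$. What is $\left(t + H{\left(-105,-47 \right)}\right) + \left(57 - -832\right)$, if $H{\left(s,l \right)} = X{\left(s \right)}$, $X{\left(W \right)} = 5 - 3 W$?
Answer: $\frac{8971}{7} \approx 1281.6$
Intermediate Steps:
$H{\left(s,l \right)} = 5 - 3 s$
$t = \frac{508}{7}$ ($t = \frac{-8142 - -8650}{7} = \frac{-8142 + 8650}{7} = \frac{1}{7} \cdot 508 = \frac{508}{7} \approx 72.571$)
$\left(t + H{\left(-105,-47 \right)}\right) + \left(57 - -832\right) = \left(\frac{508}{7} + \left(5 - -315\right)\right) + \left(57 - -832\right) = \left(\frac{508}{7} + \left(5 + 315\right)\right) + \left(57 + 832\right) = \left(\frac{508}{7} + 320\right) + 889 = \frac{2748}{7} + 889 = \frac{8971}{7}$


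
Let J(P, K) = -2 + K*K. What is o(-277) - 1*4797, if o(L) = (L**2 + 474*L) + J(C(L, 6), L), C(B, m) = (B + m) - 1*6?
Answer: 17361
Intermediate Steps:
C(B, m) = -6 + B + m (C(B, m) = (B + m) - 6 = -6 + B + m)
J(P, K) = -2 + K**2
o(L) = -2 + 2*L**2 + 474*L (o(L) = (L**2 + 474*L) + (-2 + L**2) = -2 + 2*L**2 + 474*L)
o(-277) - 1*4797 = (-2 + 2*(-277)**2 + 474*(-277)) - 1*4797 = (-2 + 2*76729 - 131298) - 4797 = (-2 + 153458 - 131298) - 4797 = 22158 - 4797 = 17361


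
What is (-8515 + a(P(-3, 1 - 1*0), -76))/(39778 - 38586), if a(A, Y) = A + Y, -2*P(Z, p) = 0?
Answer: -8591/1192 ≈ -7.2072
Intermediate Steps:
P(Z, p) = 0 (P(Z, p) = -½*0 = 0)
(-8515 + a(P(-3, 1 - 1*0), -76))/(39778 - 38586) = (-8515 + (0 - 76))/(39778 - 38586) = (-8515 - 76)/1192 = -8591*1/1192 = -8591/1192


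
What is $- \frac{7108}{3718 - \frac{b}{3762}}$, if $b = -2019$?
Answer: $- \frac{8913432}{4663045} \approx -1.9115$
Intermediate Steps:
$- \frac{7108}{3718 - \frac{b}{3762}} = - \frac{7108}{3718 - - \frac{2019}{3762}} = - \frac{7108}{3718 - \left(-2019\right) \frac{1}{3762}} = - \frac{7108}{3718 - - \frac{673}{1254}} = - \frac{7108}{3718 + \frac{673}{1254}} = - \frac{7108}{\frac{4663045}{1254}} = \left(-7108\right) \frac{1254}{4663045} = - \frac{8913432}{4663045}$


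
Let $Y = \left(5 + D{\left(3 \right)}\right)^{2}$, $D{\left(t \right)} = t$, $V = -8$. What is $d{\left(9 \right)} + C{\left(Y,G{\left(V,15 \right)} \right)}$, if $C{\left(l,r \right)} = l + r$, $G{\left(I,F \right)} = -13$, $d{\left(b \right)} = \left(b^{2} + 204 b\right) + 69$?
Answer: $2037$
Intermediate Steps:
$d{\left(b \right)} = 69 + b^{2} + 204 b$
$Y = 64$ ($Y = \left(5 + 3\right)^{2} = 8^{2} = 64$)
$d{\left(9 \right)} + C{\left(Y,G{\left(V,15 \right)} \right)} = \left(69 + 9^{2} + 204 \cdot 9\right) + \left(64 - 13\right) = \left(69 + 81 + 1836\right) + 51 = 1986 + 51 = 2037$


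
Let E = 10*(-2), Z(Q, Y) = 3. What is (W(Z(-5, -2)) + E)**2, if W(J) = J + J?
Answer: 196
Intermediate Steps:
E = -20
W(J) = 2*J
(W(Z(-5, -2)) + E)**2 = (2*3 - 20)**2 = (6 - 20)**2 = (-14)**2 = 196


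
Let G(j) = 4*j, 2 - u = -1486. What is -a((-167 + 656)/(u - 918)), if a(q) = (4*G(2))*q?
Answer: -2608/95 ≈ -27.453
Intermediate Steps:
u = 1488 (u = 2 - 1*(-1486) = 2 + 1486 = 1488)
a(q) = 32*q (a(q) = (4*(4*2))*q = (4*8)*q = 32*q)
-a((-167 + 656)/(u - 918)) = -32*(-167 + 656)/(1488 - 918) = -32*489/570 = -32*489*(1/570) = -32*163/190 = -1*2608/95 = -2608/95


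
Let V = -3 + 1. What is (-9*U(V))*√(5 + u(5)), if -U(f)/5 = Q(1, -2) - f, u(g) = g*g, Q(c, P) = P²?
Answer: 270*√30 ≈ 1478.9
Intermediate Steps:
u(g) = g²
V = -2
U(f) = -20 + 5*f (U(f) = -5*((-2)² - f) = -5*(4 - f) = -20 + 5*f)
(-9*U(V))*√(5 + u(5)) = (-9*(-20 + 5*(-2)))*√(5 + 5²) = (-9*(-20 - 10))*√(5 + 25) = (-9*(-30))*√30 = 270*√30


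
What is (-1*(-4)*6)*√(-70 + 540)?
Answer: 24*√470 ≈ 520.31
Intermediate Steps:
(-1*(-4)*6)*√(-70 + 540) = (4*6)*√470 = 24*√470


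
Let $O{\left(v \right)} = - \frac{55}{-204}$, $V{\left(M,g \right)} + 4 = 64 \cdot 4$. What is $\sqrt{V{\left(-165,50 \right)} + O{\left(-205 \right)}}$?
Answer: $\frac{\sqrt{2624613}}{102} \approx 15.883$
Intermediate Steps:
$V{\left(M,g \right)} = 252$ ($V{\left(M,g \right)} = -4 + 64 \cdot 4 = -4 + 256 = 252$)
$O{\left(v \right)} = \frac{55}{204}$ ($O{\left(v \right)} = \left(-55\right) \left(- \frac{1}{204}\right) = \frac{55}{204}$)
$\sqrt{V{\left(-165,50 \right)} + O{\left(-205 \right)}} = \sqrt{252 + \frac{55}{204}} = \sqrt{\frac{51463}{204}} = \frac{\sqrt{2624613}}{102}$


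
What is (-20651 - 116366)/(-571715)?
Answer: 137017/571715 ≈ 0.23966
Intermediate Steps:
(-20651 - 116366)/(-571715) = -137017*(-1/571715) = 137017/571715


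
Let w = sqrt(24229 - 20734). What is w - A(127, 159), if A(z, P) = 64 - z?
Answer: 63 + sqrt(3495) ≈ 122.12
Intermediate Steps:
w = sqrt(3495) ≈ 59.119
w - A(127, 159) = sqrt(3495) - (64 - 1*127) = sqrt(3495) - (64 - 127) = sqrt(3495) - 1*(-63) = sqrt(3495) + 63 = 63 + sqrt(3495)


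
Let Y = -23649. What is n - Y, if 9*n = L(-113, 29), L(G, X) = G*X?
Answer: 209564/9 ≈ 23285.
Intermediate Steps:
n = -3277/9 (n = (-113*29)/9 = (1/9)*(-3277) = -3277/9 ≈ -364.11)
n - Y = -3277/9 - 1*(-23649) = -3277/9 + 23649 = 209564/9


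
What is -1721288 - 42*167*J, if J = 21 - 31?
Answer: -1651148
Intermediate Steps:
J = -10
-1721288 - 42*167*J = -1721288 - 42*167*(-10) = -1721288 - 7014*(-10) = -1721288 - 1*(-70140) = -1721288 + 70140 = -1651148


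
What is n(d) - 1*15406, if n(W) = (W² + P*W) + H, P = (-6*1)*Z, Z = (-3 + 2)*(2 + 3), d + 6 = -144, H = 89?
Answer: 2683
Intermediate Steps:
d = -150 (d = -6 - 144 = -150)
Z = -5 (Z = -1*5 = -5)
P = 30 (P = -6*1*(-5) = -6*(-5) = 30)
n(W) = 89 + W² + 30*W (n(W) = (W² + 30*W) + 89 = 89 + W² + 30*W)
n(d) - 1*15406 = (89 + (-150)² + 30*(-150)) - 1*15406 = (89 + 22500 - 4500) - 15406 = 18089 - 15406 = 2683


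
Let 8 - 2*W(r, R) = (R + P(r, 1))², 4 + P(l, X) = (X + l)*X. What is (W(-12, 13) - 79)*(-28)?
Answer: 2156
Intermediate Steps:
P(l, X) = -4 + X*(X + l) (P(l, X) = -4 + (X + l)*X = -4 + X*(X + l))
W(r, R) = 4 - (-3 + R + r)²/2 (W(r, R) = 4 - (R + (-4 + 1² + 1*r))²/2 = 4 - (R + (-4 + 1 + r))²/2 = 4 - (R + (-3 + r))²/2 = 4 - (-3 + R + r)²/2)
(W(-12, 13) - 79)*(-28) = ((4 - (-3 + 13 - 12)²/2) - 79)*(-28) = ((4 - ½*(-2)²) - 79)*(-28) = ((4 - ½*4) - 79)*(-28) = ((4 - 2) - 79)*(-28) = (2 - 79)*(-28) = -77*(-28) = 2156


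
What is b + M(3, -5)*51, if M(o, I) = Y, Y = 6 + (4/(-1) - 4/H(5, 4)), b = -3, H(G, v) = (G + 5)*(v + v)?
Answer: 1929/20 ≈ 96.450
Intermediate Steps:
H(G, v) = 2*v*(5 + G) (H(G, v) = (5 + G)*(2*v) = 2*v*(5 + G))
Y = 39/20 (Y = 6 + (4/(-1) - 4*1/(8*(5 + 5))) = 6 + (4*(-1) - 4/(2*4*10)) = 6 + (-4 - 4/80) = 6 + (-4 - 4*1/80) = 6 + (-4 - 1/20) = 6 - 81/20 = 39/20 ≈ 1.9500)
M(o, I) = 39/20
b + M(3, -5)*51 = -3 + (39/20)*51 = -3 + 1989/20 = 1929/20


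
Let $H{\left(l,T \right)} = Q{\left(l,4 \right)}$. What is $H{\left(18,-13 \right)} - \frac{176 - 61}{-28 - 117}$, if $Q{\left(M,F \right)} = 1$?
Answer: $\frac{52}{29} \approx 1.7931$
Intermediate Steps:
$H{\left(l,T \right)} = 1$
$H{\left(18,-13 \right)} - \frac{176 - 61}{-28 - 117} = 1 - \frac{176 - 61}{-28 - 117} = 1 - \frac{115}{-145} = 1 - 115 \left(- \frac{1}{145}\right) = 1 - - \frac{23}{29} = 1 + \frac{23}{29} = \frac{52}{29}$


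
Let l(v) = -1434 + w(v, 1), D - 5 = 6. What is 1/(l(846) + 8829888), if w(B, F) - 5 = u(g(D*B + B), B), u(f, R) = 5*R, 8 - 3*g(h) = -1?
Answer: 1/8832689 ≈ 1.1322e-7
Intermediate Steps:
D = 11 (D = 5 + 6 = 11)
g(h) = 3 (g(h) = 8/3 - 1/3*(-1) = 8/3 + 1/3 = 3)
w(B, F) = 5 + 5*B
l(v) = -1429 + 5*v (l(v) = -1434 + (5 + 5*v) = -1429 + 5*v)
1/(l(846) + 8829888) = 1/((-1429 + 5*846) + 8829888) = 1/((-1429 + 4230) + 8829888) = 1/(2801 + 8829888) = 1/8832689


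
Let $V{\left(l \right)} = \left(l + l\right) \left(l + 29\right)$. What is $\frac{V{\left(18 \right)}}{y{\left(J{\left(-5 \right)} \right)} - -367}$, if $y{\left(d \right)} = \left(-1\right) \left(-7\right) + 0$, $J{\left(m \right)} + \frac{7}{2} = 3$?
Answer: $\frac{846}{187} \approx 4.5241$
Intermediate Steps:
$V{\left(l \right)} = 2 l \left(29 + l\right)$
$J{\left(m \right)} = - \frac{1}{2}$ ($J{\left(m \right)} = - \frac{7}{2} + 3 = - \frac{1}{2}$)
$y{\left(d \right)} = 7$ ($y{\left(d \right)} = 7 + 0 = 7$)
$\frac{V{\left(18 \right)}}{y{\left(J{\left(-5 \right)} \right)} - -367} = \frac{2 \cdot 18 \left(29 + 18\right)}{7 - -367} = \frac{2 \cdot 18 \cdot 47}{7 + 367} = \frac{1692}{374} = 1692 \cdot \frac{1}{374} = \frac{846}{187}$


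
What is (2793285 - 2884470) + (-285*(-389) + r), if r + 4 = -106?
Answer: 19570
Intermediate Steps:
r = -110 (r = -4 - 106 = -110)
(2793285 - 2884470) + (-285*(-389) + r) = (2793285 - 2884470) + (-285*(-389) - 110) = -91185 + (110865 - 110) = -91185 + 110755 = 19570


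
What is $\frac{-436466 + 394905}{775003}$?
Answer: $- \frac{41561}{775003} \approx -0.053627$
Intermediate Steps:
$\frac{-436466 + 394905}{775003} = \left(-41561\right) \frac{1}{775003} = - \frac{41561}{775003}$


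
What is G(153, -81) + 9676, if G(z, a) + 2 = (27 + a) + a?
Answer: 9539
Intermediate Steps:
G(z, a) = 25 + 2*a (G(z, a) = -2 + ((27 + a) + a) = -2 + (27 + 2*a) = 25 + 2*a)
G(153, -81) + 9676 = (25 + 2*(-81)) + 9676 = (25 - 162) + 9676 = -137 + 9676 = 9539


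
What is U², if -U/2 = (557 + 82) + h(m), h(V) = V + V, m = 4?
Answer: 1674436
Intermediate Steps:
h(V) = 2*V
U = -1294 (U = -2*((557 + 82) + 2*4) = -2*(639 + 8) = -2*647 = -1294)
U² = (-1294)² = 1674436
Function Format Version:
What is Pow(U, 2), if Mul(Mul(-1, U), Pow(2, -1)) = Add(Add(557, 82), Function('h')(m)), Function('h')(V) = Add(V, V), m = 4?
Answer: 1674436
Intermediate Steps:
Function('h')(V) = Mul(2, V)
U = -1294 (U = Mul(-2, Add(Add(557, 82), Mul(2, 4))) = Mul(-2, Add(639, 8)) = Mul(-2, 647) = -1294)
Pow(U, 2) = Pow(-1294, 2) = 1674436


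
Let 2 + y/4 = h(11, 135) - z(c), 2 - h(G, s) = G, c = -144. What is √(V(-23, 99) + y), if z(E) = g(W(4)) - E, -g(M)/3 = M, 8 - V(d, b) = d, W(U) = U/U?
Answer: I*√577 ≈ 24.021*I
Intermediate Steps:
W(U) = 1
V(d, b) = 8 - d
g(M) = -3*M
h(G, s) = 2 - G
z(E) = -3 - E (z(E) = -3*1 - E = -3 - E)
y = -608 (y = -8 + 4*((2 - 1*11) - (-3 - 1*(-144))) = -8 + 4*((2 - 11) - (-3 + 144)) = -8 + 4*(-9 - 1*141) = -8 + 4*(-9 - 141) = -8 + 4*(-150) = -8 - 600 = -608)
√(V(-23, 99) + y) = √((8 - 1*(-23)) - 608) = √((8 + 23) - 608) = √(31 - 608) = √(-577) = I*√577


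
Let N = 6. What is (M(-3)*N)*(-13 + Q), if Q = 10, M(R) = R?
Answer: 54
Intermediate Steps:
(M(-3)*N)*(-13 + Q) = (-3*6)*(-13 + 10) = -18*(-3) = 54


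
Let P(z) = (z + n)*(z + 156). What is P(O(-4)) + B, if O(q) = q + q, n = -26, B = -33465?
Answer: -38497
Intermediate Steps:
O(q) = 2*q
P(z) = (-26 + z)*(156 + z) (P(z) = (z - 26)*(z + 156) = (-26 + z)*(156 + z))
P(O(-4)) + B = (-4056 + (2*(-4))² + 130*(2*(-4))) - 33465 = (-4056 + (-8)² + 130*(-8)) - 33465 = (-4056 + 64 - 1040) - 33465 = -5032 - 33465 = -38497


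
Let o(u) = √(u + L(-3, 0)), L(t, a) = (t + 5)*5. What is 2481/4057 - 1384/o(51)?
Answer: 2481/4057 - 1384*√61/61 ≈ -176.59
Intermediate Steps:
L(t, a) = 25 + 5*t (L(t, a) = (5 + t)*5 = 25 + 5*t)
o(u) = √(10 + u) (o(u) = √(u + (25 + 5*(-3))) = √(u + (25 - 15)) = √(u + 10) = √(10 + u))
2481/4057 - 1384/o(51) = 2481/4057 - 1384/√(10 + 51) = 2481*(1/4057) - 1384*√61/61 = 2481/4057 - 1384*√61/61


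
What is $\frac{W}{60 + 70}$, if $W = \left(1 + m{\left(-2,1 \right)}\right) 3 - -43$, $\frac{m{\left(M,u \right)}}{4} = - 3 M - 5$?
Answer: $\frac{29}{65} \approx 0.44615$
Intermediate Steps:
$m{\left(M,u \right)} = -20 - 12 M$ ($m{\left(M,u \right)} = 4 \left(- 3 M - 5\right) = 4 \left(-5 - 3 M\right) = -20 - 12 M$)
$W = 58$ ($W = \left(1 - -4\right) 3 - -43 = \left(1 + \left(-20 + 24\right)\right) 3 + 43 = \left(1 + 4\right) 3 + 43 = 5 \cdot 3 + 43 = 15 + 43 = 58$)
$\frac{W}{60 + 70} = \frac{1}{60 + 70} \cdot 58 = \frac{1}{130} \cdot 58 = \frac{29}{65}$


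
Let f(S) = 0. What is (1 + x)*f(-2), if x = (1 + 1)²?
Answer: 0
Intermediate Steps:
x = 4 (x = 2² = 4)
(1 + x)*f(-2) = (1 + 4)*0 = 5*0 = 0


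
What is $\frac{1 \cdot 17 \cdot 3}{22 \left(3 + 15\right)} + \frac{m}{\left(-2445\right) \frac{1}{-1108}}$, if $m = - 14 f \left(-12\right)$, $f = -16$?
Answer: $- \frac{131031521}{107580} \approx -1218.0$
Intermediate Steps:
$m = -2688$ ($m = \left(-14\right) \left(-16\right) \left(-12\right) = 224 \left(-12\right) = -2688$)
$\frac{1 \cdot 17 \cdot 3}{22 \left(3 + 15\right)} + \frac{m}{\left(-2445\right) \frac{1}{-1108}} = \frac{1 \cdot 17 \cdot 3}{22 \left(3 + 15\right)} - \frac{2688}{\left(-2445\right) \frac{1}{-1108}} = \frac{17 \cdot 3}{22 \cdot 18} - \frac{2688}{\left(-2445\right) \left(- \frac{1}{1108}\right)} = \frac{51}{396} - \frac{2688}{\frac{2445}{1108}} = 51 \cdot \frac{1}{396} - \frac{992768}{815} = \frac{17}{132} - \frac{992768}{815} = - \frac{131031521}{107580}$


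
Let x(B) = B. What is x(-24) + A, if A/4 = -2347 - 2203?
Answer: -18224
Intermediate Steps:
A = -18200 (A = 4*(-2347 - 2203) = 4*(-4550) = -18200)
x(-24) + A = -24 - 18200 = -18224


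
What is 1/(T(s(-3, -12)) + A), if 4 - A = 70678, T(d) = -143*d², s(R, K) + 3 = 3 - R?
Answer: -1/71961 ≈ -1.3896e-5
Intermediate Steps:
s(R, K) = -R (s(R, K) = -3 + (3 - R) = -R)
A = -70674 (A = 4 - 1*70678 = 4 - 70678 = -70674)
1/(T(s(-3, -12)) + A) = 1/(-143*(-1*(-3))² - 70674) = 1/(-143*3² - 70674) = 1/(-143*9 - 70674) = 1/(-1287 - 70674) = 1/(-71961) = -1/71961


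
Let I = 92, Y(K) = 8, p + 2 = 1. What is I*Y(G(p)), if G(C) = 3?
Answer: 736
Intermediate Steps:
p = -1 (p = -2 + 1 = -1)
I*Y(G(p)) = 92*8 = 736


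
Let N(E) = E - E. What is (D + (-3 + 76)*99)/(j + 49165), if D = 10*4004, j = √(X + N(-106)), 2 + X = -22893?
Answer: 464776411/483444024 - 47267*I*√22895/2417220120 ≈ 0.96139 - 0.0029588*I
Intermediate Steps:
X = -22895 (X = -2 - 22893 = -22895)
N(E) = 0
j = I*√22895 (j = √(-22895 + 0) = √(-22895) = I*√22895 ≈ 151.31*I)
D = 40040
(D + (-3 + 76)*99)/(j + 49165) = (40040 + (-3 + 76)*99)/(I*√22895 + 49165) = (40040 + 73*99)/(49165 + I*√22895) = (40040 + 7227)/(49165 + I*√22895) = 47267/(49165 + I*√22895)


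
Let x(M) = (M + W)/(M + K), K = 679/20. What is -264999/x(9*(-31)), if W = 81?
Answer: -432920033/1320 ≈ -3.2797e+5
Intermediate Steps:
K = 679/20 (K = 679*(1/20) = 679/20 ≈ 33.950)
x(M) = (81 + M)/(679/20 + M) (x(M) = (M + 81)/(M + 679/20) = (81 + M)/(679/20 + M))
-264999/x(9*(-31)) = -264999*(679 + 20*(9*(-31)))/(20*(81 + 9*(-31))) = -264999*(679 + 20*(-279))/(20*(81 - 279)) = -264999/(20*(-198)/(679 - 5580)) = -264999/(20*(-198)/(-4901)) = -264999/(20*(-1/4901)*(-198)) = -264999/3960/4901 = -264999*4901/3960 = -432920033/1320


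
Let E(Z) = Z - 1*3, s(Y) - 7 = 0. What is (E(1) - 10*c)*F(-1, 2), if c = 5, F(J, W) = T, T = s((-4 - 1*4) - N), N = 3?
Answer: -364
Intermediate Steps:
s(Y) = 7 (s(Y) = 7 + 0 = 7)
T = 7
E(Z) = -3 + Z (E(Z) = Z - 3 = -3 + Z)
F(J, W) = 7
(E(1) - 10*c)*F(-1, 2) = ((-3 + 1) - 10*5)*7 = (-2 - 50)*7 = -52*7 = -364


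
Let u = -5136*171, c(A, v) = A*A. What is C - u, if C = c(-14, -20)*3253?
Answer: 1515844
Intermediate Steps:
c(A, v) = A²
u = -878256
C = 637588 (C = (-14)²*3253 = 196*3253 = 637588)
C - u = 637588 - 1*(-878256) = 637588 + 878256 = 1515844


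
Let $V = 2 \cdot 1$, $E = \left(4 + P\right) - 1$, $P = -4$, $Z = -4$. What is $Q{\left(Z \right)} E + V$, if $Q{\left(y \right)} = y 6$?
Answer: $26$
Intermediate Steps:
$E = -1$ ($E = \left(4 - 4\right) - 1 = 0 - 1 = -1$)
$V = 2$
$Q{\left(y \right)} = 6 y$
$Q{\left(Z \right)} E + V = 6 \left(-4\right) \left(-1\right) + 2 = \left(-24\right) \left(-1\right) + 2 = 24 + 2 = 26$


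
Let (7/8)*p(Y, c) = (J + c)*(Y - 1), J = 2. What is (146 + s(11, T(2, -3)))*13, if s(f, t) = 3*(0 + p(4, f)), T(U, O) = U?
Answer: 25454/7 ≈ 3636.3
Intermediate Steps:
p(Y, c) = 8*(-1 + Y)*(2 + c)/7 (p(Y, c) = 8*((2 + c)*(Y - 1))/7 = 8*((2 + c)*(-1 + Y))/7 = 8*((-1 + Y)*(2 + c))/7 = 8*(-1 + Y)*(2 + c)/7)
s(f, t) = 144/7 + 72*f/7 (s(f, t) = 3*(0 + (-16/7 - 8*f/7 + (16/7)*4 + (8/7)*4*f)) = 3*(0 + (-16/7 - 8*f/7 + 64/7 + 32*f/7)) = 3*(0 + (48/7 + 24*f/7)) = 3*(48/7 + 24*f/7) = 144/7 + 72*f/7)
(146 + s(11, T(2, -3)))*13 = (146 + (144/7 + (72/7)*11))*13 = (146 + (144/7 + 792/7))*13 = (146 + 936/7)*13 = (1958/7)*13 = 25454/7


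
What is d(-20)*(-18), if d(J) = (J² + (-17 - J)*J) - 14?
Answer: -5868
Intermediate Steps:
d(J) = -14 + J² + J*(-17 - J) (d(J) = (J² + J*(-17 - J)) - 14 = -14 + J² + J*(-17 - J))
d(-20)*(-18) = (-14 - 17*(-20))*(-18) = (-14 + 340)*(-18) = 326*(-18) = -5868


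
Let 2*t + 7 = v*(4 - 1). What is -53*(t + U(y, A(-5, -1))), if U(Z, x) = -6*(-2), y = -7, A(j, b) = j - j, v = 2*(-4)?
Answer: 371/2 ≈ 185.50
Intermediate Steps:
v = -8
A(j, b) = 0
t = -31/2 (t = -7/2 + (-8*(4 - 1))/2 = -7/2 + (-8*3)/2 = -7/2 + (1/2)*(-24) = -7/2 - 12 = -31/2 ≈ -15.500)
U(Z, x) = 12
-53*(t + U(y, A(-5, -1))) = -53*(-31/2 + 12) = -53*(-7/2) = 371/2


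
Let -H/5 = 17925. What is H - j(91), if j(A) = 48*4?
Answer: -89817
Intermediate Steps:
H = -89625 (H = -5*17925 = -89625)
j(A) = 192
H - j(91) = -89625 - 1*192 = -89625 - 192 = -89817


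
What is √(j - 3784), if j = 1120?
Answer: 6*I*√74 ≈ 51.614*I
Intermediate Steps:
√(j - 3784) = √(1120 - 3784) = √(-2664) = 6*I*√74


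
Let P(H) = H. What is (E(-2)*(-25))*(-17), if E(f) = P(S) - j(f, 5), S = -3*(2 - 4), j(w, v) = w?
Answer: 3400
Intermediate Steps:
S = 6 (S = -3*(-2) = 6)
E(f) = 6 - f
(E(-2)*(-25))*(-17) = ((6 - 1*(-2))*(-25))*(-17) = ((6 + 2)*(-25))*(-17) = (8*(-25))*(-17) = -200*(-17) = 3400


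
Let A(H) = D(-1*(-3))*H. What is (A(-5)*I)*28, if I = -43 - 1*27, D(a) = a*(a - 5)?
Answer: -58800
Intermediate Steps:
D(a) = a*(-5 + a)
I = -70 (I = -43 - 27 = -70)
A(H) = -6*H (A(H) = ((-1*(-3))*(-5 - 1*(-3)))*H = (3*(-5 + 3))*H = (3*(-2))*H = -6*H)
(A(-5)*I)*28 = (-6*(-5)*(-70))*28 = (30*(-70))*28 = -2100*28 = -58800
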